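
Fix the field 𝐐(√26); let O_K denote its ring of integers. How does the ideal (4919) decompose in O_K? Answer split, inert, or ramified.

26 mod 4 = 2, hence disc K = 4·26 = 104 and O_K = ℤ[√26].
disc(K) = 104 is not divisible by 4919; 4919 is unramified.
Legendre symbol by Euler's criterion: (26/4919) ≡ 26^2459 ≡ 4918 (mod 4919), i.e. (26/4919) = -1.
Legendre symbol -1 ⇒ 4919 is inert.

4919 remains inert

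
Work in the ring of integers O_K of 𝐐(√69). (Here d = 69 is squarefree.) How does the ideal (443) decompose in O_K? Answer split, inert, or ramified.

d = 69 ≡ 1 (mod 4), so O_K = ℤ[(1+√69)/2] and disc(K) = d = 69.
Since gcd(443, 69) = 1 the prime 443 does not ramify.
(69/443) = 69^221 mod 443 = 442, giving Legendre symbol -1.
Legendre symbol -1 ⇒ 443 is inert.

443 remains inert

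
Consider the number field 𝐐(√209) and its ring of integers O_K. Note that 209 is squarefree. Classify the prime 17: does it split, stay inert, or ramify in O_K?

d = 209 ≡ 1 (mod 4), so O_K = ℤ[(1+√209)/2] and disc(K) = d = 209.
disc(K) = 209 is not divisible by 17; 17 is unramified.
(209/17) = 5^8 mod 17 = 16, giving Legendre symbol -1.
Legendre symbol -1 ⇒ 17 is inert.

inert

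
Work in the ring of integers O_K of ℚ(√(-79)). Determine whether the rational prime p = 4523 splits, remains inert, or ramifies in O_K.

split — (4523) = 𝔭₁𝔭₂ with 𝔭₁ ≠ 𝔭₂

d = -79 ≡ 1 (mod 4), so O_K = ℤ[(1+√-79)/2] and disc(K) = d = -79.
4523 ∤ -79, so 4523 is unramified.
(-79/4523) = 4444^2261 mod 4523 = 1, giving Legendre symbol 1.
d is a quadratic residue mod p, hence 4523 splits in O_K.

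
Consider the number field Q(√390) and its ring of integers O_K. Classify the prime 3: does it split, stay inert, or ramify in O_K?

ramified — (3) = 𝔭²

390 mod 4 = 2, hence disc K = 4·390 = 1560 and O_K = ℤ[√390].
Ramification test: 3 | 1560. The prime 3 ramifies in K.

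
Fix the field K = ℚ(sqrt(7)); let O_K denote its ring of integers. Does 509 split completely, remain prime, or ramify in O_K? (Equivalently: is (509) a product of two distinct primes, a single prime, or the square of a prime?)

Since 7 ≢ 1 mod 4, the ring of integers is ℤ[√7] with discriminant 4·7 = 28.
Since gcd(509, 28) = 1 the prime 509 does not ramify.
Euler's criterion: 7^254 mod 509 = 508. Thus (7|509) = -1.
Legendre symbol -1 ⇒ 509 is inert.

remains prime (inert)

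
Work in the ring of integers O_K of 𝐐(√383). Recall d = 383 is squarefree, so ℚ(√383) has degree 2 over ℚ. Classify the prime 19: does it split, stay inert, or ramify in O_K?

p is inert

Since 383 ≢ 1 mod 4, the ring of integers is ℤ[√383] with discriminant 4·383 = 1532.
disc(K) = 1532 is not divisible by 19; 19 is unramified.
Legendre symbol by Euler's criterion: (383/19) ≡ 383^9 ≡ 18 (mod 19), i.e. (383/19) = -1.
d is a non-residue mod p, hence 19 remains inert in O_K.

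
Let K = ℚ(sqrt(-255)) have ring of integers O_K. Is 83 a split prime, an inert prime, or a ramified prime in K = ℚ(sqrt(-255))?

Since -255 ≡ 1 mod 4, the ring of integers is ℤ[(1+√-255)/2] with discriminant -255.
disc(K) = -255 is not divisible by 83; 83 is unramified.
(-255/83) = 77^41 mod 83 = 1, giving Legendre symbol 1.
(-255/83) = 1, so 83 splits.

split — (83) = 𝔭₁𝔭₂ with 𝔭₁ ≠ 𝔭₂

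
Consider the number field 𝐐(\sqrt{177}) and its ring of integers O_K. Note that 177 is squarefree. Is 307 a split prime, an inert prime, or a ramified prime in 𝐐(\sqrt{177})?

split

d = 177 ≡ 1 (mod 4), so O_K = ℤ[(1+√177)/2] and disc(K) = d = 177.
307 ∤ 177, so 307 is unramified.
(177/307) = 177^153 mod 307 = 1, giving Legendre symbol 1.
(177/307) = 1, so 307 splits.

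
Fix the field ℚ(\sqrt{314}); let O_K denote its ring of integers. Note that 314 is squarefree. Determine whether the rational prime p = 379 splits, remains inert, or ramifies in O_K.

314 mod 4 = 2, hence disc K = 4·314 = 1256 and O_K = ℤ[√314].
379 ∤ 1256, so 379 is unramified.
Legendre symbol by Euler's criterion: (314/379) ≡ 314^189 ≡ 1 (mod 379), i.e. (314/379) = 1.
(314/379) = 1, so 379 splits.

379 splits in O_K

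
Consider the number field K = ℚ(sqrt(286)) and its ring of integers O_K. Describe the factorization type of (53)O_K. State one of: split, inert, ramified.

286 mod 4 = 2, hence disc K = 4·286 = 1144 and O_K = ℤ[√286].
disc(K) = 1144 is not divisible by 53; 53 is unramified.
Compute (286/53) via Euler: 21^((53-1)/2) mod 53 = 52, so (286/53) = -1.
d is a non-residue mod p, hence 53 remains inert in O_K.

inert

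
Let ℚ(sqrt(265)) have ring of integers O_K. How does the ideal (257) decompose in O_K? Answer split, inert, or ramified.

d = 265 ≡ 1 (mod 4), so O_K = ℤ[(1+√265)/2] and disc(K) = d = 265.
Since gcd(257, 265) = 1 the prime 257 does not ramify.
Compute (265/257) via Euler: 8^((257-1)/2) mod 257 = 1, so (265/257) = 1.
Legendre symbol 1 ⇒ 257 is split.

p splits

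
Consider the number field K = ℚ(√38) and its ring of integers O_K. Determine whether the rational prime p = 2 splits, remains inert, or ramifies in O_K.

2 is ramified

Since 38 ≢ 1 mod 4, the ring of integers is ℤ[√38] with discriminant 4·38 = 152.
Ramification test: 2 | 152. The prime 2 ramifies in K.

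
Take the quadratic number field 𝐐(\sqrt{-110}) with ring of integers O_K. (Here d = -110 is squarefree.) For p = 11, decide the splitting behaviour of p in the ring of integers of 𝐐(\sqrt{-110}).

ramified — (11) = 𝔭²

Since -110 ≢ 1 mod 4, the ring of integers is ℤ[√-110] with discriminant 4·(-110) = -440.
Ramification test: 11 | -440. The prime 11 ramifies in K.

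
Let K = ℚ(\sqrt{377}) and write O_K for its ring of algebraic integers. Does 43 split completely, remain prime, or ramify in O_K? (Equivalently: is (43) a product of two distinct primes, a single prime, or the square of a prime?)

377 mod 4 = 1, hence disc K = 377 and O_K = ℤ[(1+√377)/2].
disc(K) = 377 is not divisible by 43; 43 is unramified.
Compute (377/43) via Euler: 33^((43-1)/2) mod 43 = 42, so (377/43) = -1.
(377/43) = -1, so 43 is inert.

inert — (43) stays prime in O_K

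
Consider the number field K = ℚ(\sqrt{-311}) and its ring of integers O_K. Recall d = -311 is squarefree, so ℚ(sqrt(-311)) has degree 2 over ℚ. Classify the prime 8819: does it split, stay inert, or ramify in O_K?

8819 remains inert

Since -311 ≡ 1 mod 4, the ring of integers is ℤ[(1+√-311)/2] with discriminant -311.
Since gcd(8819, -311) = 1 the prime 8819 does not ramify.
Compute (-311/8819) via Euler: 8508^((8819-1)/2) mod 8819 = 8818, so (-311/8819) = -1.
d is a non-residue mod p, hence 8819 remains inert in O_K.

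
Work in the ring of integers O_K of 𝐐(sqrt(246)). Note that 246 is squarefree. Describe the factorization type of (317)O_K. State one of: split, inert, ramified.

inert — (317) stays prime in O_K

Since 246 ≢ 1 mod 4, the ring of integers is ℤ[√246] with discriminant 4·246 = 984.
317 ∤ 984, so 317 is unramified.
(246/317) = 246^158 mod 317 = 316, giving Legendre symbol -1.
(246/317) = -1, so 317 is inert.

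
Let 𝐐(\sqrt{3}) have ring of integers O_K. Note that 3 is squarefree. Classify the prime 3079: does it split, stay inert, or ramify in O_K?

p is inert

d = 3 ≡ 3 (mod 4), so O_K = ℤ[√3] and disc(K) = 4d = 12.
Since gcd(3079, 12) = 1 the prime 3079 does not ramify.
Compute (3/3079) via Euler: 3^((3079-1)/2) mod 3079 = 3078, so (3/3079) = -1.
(3/3079) = -1, so 3079 is inert.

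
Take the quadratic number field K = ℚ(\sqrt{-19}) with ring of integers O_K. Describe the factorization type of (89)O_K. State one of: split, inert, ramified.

89 remains inert

d = -19 ≡ 1 (mod 4), so O_K = ℤ[(1+√-19)/2] and disc(K) = d = -19.
Since gcd(89, -19) = 1 the prime 89 does not ramify.
(-19/89) = 70^44 mod 89 = 88, giving Legendre symbol -1.
Legendre symbol -1 ⇒ 89 is inert.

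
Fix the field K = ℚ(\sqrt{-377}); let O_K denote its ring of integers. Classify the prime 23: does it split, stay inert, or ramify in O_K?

Since -377 ≢ 1 mod 4, the ring of integers is ℤ[√-377] with discriminant 4·(-377) = -1508.
Since gcd(23, -1508) = 1 the prime 23 does not ramify.
Legendre symbol by Euler's criterion: (-377/23) ≡ (-377)^11 ≡ 22 (mod 23), i.e. (-377/23) = -1.
(-377/23) = -1, so 23 is inert.

inert — (23) stays prime in O_K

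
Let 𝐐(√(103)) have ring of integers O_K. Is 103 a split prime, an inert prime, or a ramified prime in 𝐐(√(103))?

103 mod 4 = 3, hence disc K = 4·103 = 412 and O_K = ℤ[√103].
Ramification test: 103 | 412. The prime 103 ramifies in K.

ramified — (103) = 𝔭²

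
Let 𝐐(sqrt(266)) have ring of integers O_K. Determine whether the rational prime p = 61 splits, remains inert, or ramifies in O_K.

266 mod 4 = 2, hence disc K = 4·266 = 1064 and O_K = ℤ[√266].
61 ∤ 1064, so 61 is unramified.
(266/61) = 22^30 mod 61 = 1, giving Legendre symbol 1.
(266/61) = 1, so 61 splits.

splits completely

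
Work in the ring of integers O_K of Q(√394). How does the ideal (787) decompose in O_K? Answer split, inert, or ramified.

inert

d = 394 ≡ 2 (mod 4), so O_K = ℤ[√394] and disc(K) = 4d = 1576.
787 ∤ 1576, so 787 is unramified.
(394/787) = 394^393 mod 787 = 786, giving Legendre symbol -1.
(394/787) = -1, so 787 is inert.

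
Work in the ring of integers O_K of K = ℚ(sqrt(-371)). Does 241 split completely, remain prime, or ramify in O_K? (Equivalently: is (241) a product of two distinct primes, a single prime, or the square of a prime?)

inert

Since -371 ≡ 1 mod 4, the ring of integers is ℤ[(1+√-371)/2] with discriminant -371.
disc(K) = -371 is not divisible by 241; 241 is unramified.
Legendre symbol by Euler's criterion: (-371/241) ≡ (-371)^120 ≡ 240 (mod 241), i.e. (-371/241) = -1.
(-371/241) = -1, so 241 is inert.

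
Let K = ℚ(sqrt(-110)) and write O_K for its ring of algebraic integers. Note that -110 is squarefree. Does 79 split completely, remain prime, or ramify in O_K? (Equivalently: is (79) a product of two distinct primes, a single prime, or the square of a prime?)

Since -110 ≢ 1 mod 4, the ring of integers is ℤ[√-110] with discriminant 4·(-110) = -440.
79 ∤ -440, so 79 is unramified.
Euler's criterion: (-110)^39 mod 79 = 78. Thus (-110|79) = -1.
d is a non-residue mod p, hence 79 remains inert in O_K.

inert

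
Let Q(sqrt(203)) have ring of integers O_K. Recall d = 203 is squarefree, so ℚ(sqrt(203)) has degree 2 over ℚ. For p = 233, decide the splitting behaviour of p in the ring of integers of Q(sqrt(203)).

splits completely

203 mod 4 = 3, hence disc K = 4·203 = 812 and O_K = ℤ[√203].
disc(K) = 812 is not divisible by 233; 233 is unramified.
Compute (203/233) via Euler: 203^((233-1)/2) mod 233 = 1, so (203/233) = 1.
Legendre symbol 1 ⇒ 233 is split.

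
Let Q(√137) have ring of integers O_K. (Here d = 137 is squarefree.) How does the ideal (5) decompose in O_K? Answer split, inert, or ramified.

Since 137 ≡ 1 mod 4, the ring of integers is ℤ[(1+√137)/2] with discriminant 137.
disc(K) = 137 is not divisible by 5; 5 is unramified.
(137/5) = 2^2 mod 5 = 4, giving Legendre symbol -1.
Legendre symbol -1 ⇒ 5 is inert.

inert — (5) stays prime in O_K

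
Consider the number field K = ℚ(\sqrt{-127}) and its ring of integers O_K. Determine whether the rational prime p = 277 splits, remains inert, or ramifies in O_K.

inert — (277) stays prime in O_K

Since -127 ≡ 1 mod 4, the ring of integers is ℤ[(1+√-127)/2] with discriminant -127.
disc(K) = -127 is not divisible by 277; 277 is unramified.
Legendre symbol by Euler's criterion: (-127/277) ≡ (-127)^138 ≡ 276 (mod 277), i.e. (-127/277) = -1.
d is a non-residue mod p, hence 277 remains inert in O_K.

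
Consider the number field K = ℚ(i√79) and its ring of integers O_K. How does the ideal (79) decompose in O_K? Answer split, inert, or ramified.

79 is ramified

-79 mod 4 = 1, hence disc K = -79 and O_K = ℤ[(1+√-79)/2].
Ramification test: 79 | -79. The prime 79 ramifies in K.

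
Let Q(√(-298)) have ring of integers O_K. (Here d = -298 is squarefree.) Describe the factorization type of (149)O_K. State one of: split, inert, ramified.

d = -298 ≡ 2 (mod 4), so O_K = ℤ[√-298] and disc(K) = 4d = -1192.
disc(K) = -1192 = 149·(-8), so p = 149 is ramified.

ramified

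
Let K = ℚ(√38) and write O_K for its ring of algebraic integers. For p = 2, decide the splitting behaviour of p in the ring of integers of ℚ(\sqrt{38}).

2 is ramified

d = 38 ≡ 2 (mod 4), so O_K = ℤ[√38] and disc(K) = 4d = 152.
2 divides disc(K) = 152, so 2 ramifies.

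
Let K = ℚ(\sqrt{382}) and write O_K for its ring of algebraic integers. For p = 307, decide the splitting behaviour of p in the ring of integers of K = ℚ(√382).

d = 382 ≡ 2 (mod 4), so O_K = ℤ[√382] and disc(K) = 4d = 1528.
Since gcd(307, 1528) = 1 the prime 307 does not ramify.
Compute (382/307) via Euler: 75^((307-1)/2) mod 307 = 306, so (382/307) = -1.
Legendre symbol -1 ⇒ 307 is inert.

remains prime (inert)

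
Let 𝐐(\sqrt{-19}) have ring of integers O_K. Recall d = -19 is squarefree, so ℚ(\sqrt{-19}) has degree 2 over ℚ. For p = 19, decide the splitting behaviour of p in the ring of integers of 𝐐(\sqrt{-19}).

ramifies in O_K

d = -19 ≡ 1 (mod 4), so O_K = ℤ[(1+√-19)/2] and disc(K) = d = -19.
Ramification test: 19 | -19. The prime 19 ramifies in K.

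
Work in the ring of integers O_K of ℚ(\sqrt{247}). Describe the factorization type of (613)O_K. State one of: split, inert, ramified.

d = 247 ≡ 3 (mod 4), so O_K = ℤ[√247] and disc(K) = 4d = 988.
Since gcd(613, 988) = 1 the prime 613 does not ramify.
Compute (247/613) via Euler: 247^((613-1)/2) mod 613 = 612, so (247/613) = -1.
d is a non-residue mod p, hence 613 remains inert in O_K.

613 remains inert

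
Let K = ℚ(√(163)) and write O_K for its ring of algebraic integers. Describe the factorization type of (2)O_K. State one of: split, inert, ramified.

ramifies in O_K

d = 163 ≡ 3 (mod 4), so O_K = ℤ[√163] and disc(K) = 4d = 652.
2 divides disc(K) = 652, so 2 ramifies.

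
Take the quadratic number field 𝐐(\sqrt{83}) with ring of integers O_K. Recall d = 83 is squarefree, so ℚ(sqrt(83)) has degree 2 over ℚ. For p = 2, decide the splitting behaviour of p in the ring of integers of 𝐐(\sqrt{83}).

d = 83 ≡ 3 (mod 4), so O_K = ℤ[√83] and disc(K) = 4d = 332.
2 divides disc(K) = 332, so 2 ramifies.

ramifies in O_K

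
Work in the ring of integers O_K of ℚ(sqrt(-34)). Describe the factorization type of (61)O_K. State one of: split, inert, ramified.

61 splits in O_K

d = -34 ≡ 2 (mod 4), so O_K = ℤ[√-34] and disc(K) = 4d = -136.
Since gcd(61, -136) = 1 the prime 61 does not ramify.
Euler's criterion: (-34)^30 mod 61 = 1. Thus (-34|61) = 1.
d is a quadratic residue mod p, hence 61 splits in O_K.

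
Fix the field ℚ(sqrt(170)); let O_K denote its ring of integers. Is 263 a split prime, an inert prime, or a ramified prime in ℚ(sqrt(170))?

263 remains inert

d = 170 ≡ 2 (mod 4), so O_K = ℤ[√170] and disc(K) = 4d = 680.
disc(K) = 680 is not divisible by 263; 263 is unramified.
Legendre symbol by Euler's criterion: (170/263) ≡ 170^131 ≡ 262 (mod 263), i.e. (170/263) = -1.
Legendre symbol -1 ⇒ 263 is inert.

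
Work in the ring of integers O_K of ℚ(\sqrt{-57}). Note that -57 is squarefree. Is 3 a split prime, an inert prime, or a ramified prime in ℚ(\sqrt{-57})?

ramifies in O_K

-57 mod 4 = 3, hence disc K = 4·(-57) = -228 and O_K = ℤ[√-57].
3 divides disc(K) = -228, so 3 ramifies.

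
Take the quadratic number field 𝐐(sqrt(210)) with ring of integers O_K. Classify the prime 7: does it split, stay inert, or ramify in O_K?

7 is ramified

d = 210 ≡ 2 (mod 4), so O_K = ℤ[√210] and disc(K) = 4d = 840.
disc(K) = 840 = 7·120, so p = 7 is ramified.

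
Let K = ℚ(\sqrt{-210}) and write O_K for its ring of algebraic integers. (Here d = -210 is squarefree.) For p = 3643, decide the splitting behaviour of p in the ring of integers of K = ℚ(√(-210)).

split

Since -210 ≢ 1 mod 4, the ring of integers is ℤ[√-210] with discriminant 4·(-210) = -840.
3643 ∤ -840, so 3643 is unramified.
Compute (-210/3643) via Euler: 3433^((3643-1)/2) mod 3643 = 1, so (-210/3643) = 1.
Legendre symbol 1 ⇒ 3643 is split.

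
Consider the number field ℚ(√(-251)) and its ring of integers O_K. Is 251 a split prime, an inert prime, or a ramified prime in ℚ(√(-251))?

ramified — (251) = 𝔭²

Since -251 ≡ 1 mod 4, the ring of integers is ℤ[(1+√-251)/2] with discriminant -251.
Ramification test: 251 | -251. The prime 251 ramifies in K.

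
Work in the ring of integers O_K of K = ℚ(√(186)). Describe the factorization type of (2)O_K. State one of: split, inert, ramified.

d = 186 ≡ 2 (mod 4), so O_K = ℤ[√186] and disc(K) = 4d = 744.
2 divides disc(K) = 744, so 2 ramifies.

ramified — (2) = 𝔭²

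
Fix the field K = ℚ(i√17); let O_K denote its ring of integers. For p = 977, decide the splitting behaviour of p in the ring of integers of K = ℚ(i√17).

-17 mod 4 = 3, hence disc K = 4·(-17) = -68 and O_K = ℤ[√-17].
Since gcd(977, -68) = 1 the prime 977 does not ramify.
(-17/977) = 960^488 mod 977 = 1, giving Legendre symbol 1.
(-17/977) = 1, so 977 splits.

split — (977) = 𝔭₁𝔭₂ with 𝔭₁ ≠ 𝔭₂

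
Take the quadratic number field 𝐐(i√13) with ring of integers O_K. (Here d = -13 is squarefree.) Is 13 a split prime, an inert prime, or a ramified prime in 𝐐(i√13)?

Since -13 ≢ 1 mod 4, the ring of integers is ℤ[√-13] with discriminant 4·(-13) = -52.
disc(K) = -52 = 13·(-4), so p = 13 is ramified.

13 is ramified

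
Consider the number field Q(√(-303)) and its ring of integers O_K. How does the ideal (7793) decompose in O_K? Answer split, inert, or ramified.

d = -303 ≡ 1 (mod 4), so O_K = ℤ[(1+√-303)/2] and disc(K) = d = -303.
disc(K) = -303 is not divisible by 7793; 7793 is unramified.
Legendre symbol by Euler's criterion: (-303/7793) ≡ (-303)^3896 ≡ 7792 (mod 7793), i.e. (-303/7793) = -1.
Legendre symbol -1 ⇒ 7793 is inert.

inert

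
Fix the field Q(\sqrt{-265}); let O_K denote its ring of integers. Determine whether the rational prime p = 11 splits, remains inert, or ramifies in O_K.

inert

-265 mod 4 = 3, hence disc K = 4·(-265) = -1060 and O_K = ℤ[√-265].
disc(K) = -1060 is not divisible by 11; 11 is unramified.
Compute (-265/11) via Euler: 10^((11-1)/2) mod 11 = 10, so (-265/11) = -1.
Legendre symbol -1 ⇒ 11 is inert.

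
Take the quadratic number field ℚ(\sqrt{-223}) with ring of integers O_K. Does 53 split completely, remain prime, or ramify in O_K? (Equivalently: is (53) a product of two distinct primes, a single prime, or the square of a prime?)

p splits

-223 mod 4 = 1, hence disc K = -223 and O_K = ℤ[(1+√-223)/2].
disc(K) = -223 is not divisible by 53; 53 is unramified.
Legendre symbol by Euler's criterion: (-223/53) ≡ (-223)^26 ≡ 1 (mod 53), i.e. (-223/53) = 1.
Legendre symbol 1 ⇒ 53 is split.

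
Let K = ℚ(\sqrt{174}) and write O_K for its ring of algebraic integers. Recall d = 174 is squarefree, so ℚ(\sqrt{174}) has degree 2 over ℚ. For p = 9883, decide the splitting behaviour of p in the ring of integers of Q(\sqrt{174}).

p splits

d = 174 ≡ 2 (mod 4), so O_K = ℤ[√174] and disc(K) = 4d = 696.
9883 ∤ 696, so 9883 is unramified.
Euler's criterion: 174^4941 mod 9883 = 1. Thus (174|9883) = 1.
(174/9883) = 1, so 9883 splits.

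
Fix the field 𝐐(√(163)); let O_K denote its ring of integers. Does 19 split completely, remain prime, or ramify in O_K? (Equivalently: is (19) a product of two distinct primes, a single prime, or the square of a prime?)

split

163 mod 4 = 3, hence disc K = 4·163 = 652 and O_K = ℤ[√163].
Since gcd(19, 652) = 1 the prime 19 does not ramify.
Compute (163/19) via Euler: 11^((19-1)/2) mod 19 = 1, so (163/19) = 1.
(163/19) = 1, so 19 splits.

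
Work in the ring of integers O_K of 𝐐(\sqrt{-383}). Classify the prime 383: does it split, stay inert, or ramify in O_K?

ramifies in O_K

d = -383 ≡ 1 (mod 4), so O_K = ℤ[(1+√-383)/2] and disc(K) = d = -383.
383 divides disc(K) = -383, so 383 ramifies.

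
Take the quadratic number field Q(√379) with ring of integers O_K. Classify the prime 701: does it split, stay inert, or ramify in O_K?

p splits

379 mod 4 = 3, hence disc K = 4·379 = 1516 and O_K = ℤ[√379].
disc(K) = 1516 is not divisible by 701; 701 is unramified.
(379/701) = 379^350 mod 701 = 1, giving Legendre symbol 1.
Legendre symbol 1 ⇒ 701 is split.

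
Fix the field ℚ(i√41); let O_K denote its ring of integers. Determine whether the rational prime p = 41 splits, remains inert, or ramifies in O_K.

ramifies in O_K

-41 mod 4 = 3, hence disc K = 4·(-41) = -164 and O_K = ℤ[√-41].
disc(K) = -164 = 41·(-4), so p = 41 is ramified.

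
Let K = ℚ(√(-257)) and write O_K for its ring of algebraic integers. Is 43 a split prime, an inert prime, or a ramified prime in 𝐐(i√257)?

splits completely

Since -257 ≢ 1 mod 4, the ring of integers is ℤ[√-257] with discriminant 4·(-257) = -1028.
disc(K) = -1028 is not divisible by 43; 43 is unramified.
Euler's criterion: (-257)^21 mod 43 = 1. Thus (-257|43) = 1.
(-257/43) = 1, so 43 splits.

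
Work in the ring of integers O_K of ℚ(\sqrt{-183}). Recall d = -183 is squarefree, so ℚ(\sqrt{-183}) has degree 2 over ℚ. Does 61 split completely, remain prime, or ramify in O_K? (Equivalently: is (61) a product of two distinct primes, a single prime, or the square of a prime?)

-183 mod 4 = 1, hence disc K = -183 and O_K = ℤ[(1+√-183)/2].
Ramification test: 61 | -183. The prime 61 ramifies in K.

ramified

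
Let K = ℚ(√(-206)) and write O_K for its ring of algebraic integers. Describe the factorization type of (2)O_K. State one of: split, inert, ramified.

ramified — (2) = 𝔭²

d = -206 ≡ 2 (mod 4), so O_K = ℤ[√-206] and disc(K) = 4d = -824.
Ramification test: 2 | -824. The prime 2 ramifies in K.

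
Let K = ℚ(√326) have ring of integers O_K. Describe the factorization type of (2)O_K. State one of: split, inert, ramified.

ramified

326 mod 4 = 2, hence disc K = 4·326 = 1304 and O_K = ℤ[√326].
Ramification test: 2 | 1304. The prime 2 ramifies in K.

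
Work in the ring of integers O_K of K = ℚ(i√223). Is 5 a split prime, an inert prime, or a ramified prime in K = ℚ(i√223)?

-223 mod 4 = 1, hence disc K = -223 and O_K = ℤ[(1+√-223)/2].
Since gcd(5, -223) = 1 the prime 5 does not ramify.
Compute (-223/5) via Euler: 2^((5-1)/2) mod 5 = 4, so (-223/5) = -1.
d is a non-residue mod p, hence 5 remains inert in O_K.

remains prime (inert)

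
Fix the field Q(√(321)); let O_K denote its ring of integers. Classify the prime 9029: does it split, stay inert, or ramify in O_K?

remains prime (inert)

321 mod 4 = 1, hence disc K = 321 and O_K = ℤ[(1+√321)/2].
disc(K) = 321 is not divisible by 9029; 9029 is unramified.
(321/9029) = 321^4514 mod 9029 = 9028, giving Legendre symbol -1.
(321/9029) = -1, so 9029 is inert.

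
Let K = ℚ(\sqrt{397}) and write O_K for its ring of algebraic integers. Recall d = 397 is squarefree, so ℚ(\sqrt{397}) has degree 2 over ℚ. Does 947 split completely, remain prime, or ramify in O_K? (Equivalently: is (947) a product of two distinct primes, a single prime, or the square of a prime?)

947 remains inert

Since 397 ≡ 1 mod 4, the ring of integers is ℤ[(1+√397)/2] with discriminant 397.
disc(K) = 397 is not divisible by 947; 947 is unramified.
Compute (397/947) via Euler: 397^((947-1)/2) mod 947 = 946, so (397/947) = -1.
(397/947) = -1, so 947 is inert.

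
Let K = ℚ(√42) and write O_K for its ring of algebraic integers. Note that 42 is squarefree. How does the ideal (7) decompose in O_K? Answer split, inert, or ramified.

42 mod 4 = 2, hence disc K = 4·42 = 168 and O_K = ℤ[√42].
7 divides disc(K) = 168, so 7 ramifies.

ramifies in O_K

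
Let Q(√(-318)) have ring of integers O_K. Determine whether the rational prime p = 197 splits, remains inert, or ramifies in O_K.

d = -318 ≡ 2 (mod 4), so O_K = ℤ[√-318] and disc(K) = 4d = -1272.
197 ∤ -1272, so 197 is unramified.
Compute (-318/197) via Euler: 76^((197-1)/2) mod 197 = 1, so (-318/197) = 1.
d is a quadratic residue mod p, hence 197 splits in O_K.

197 splits in O_K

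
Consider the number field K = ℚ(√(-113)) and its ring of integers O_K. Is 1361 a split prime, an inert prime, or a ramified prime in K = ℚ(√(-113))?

remains prime (inert)

-113 mod 4 = 3, hence disc K = 4·(-113) = -452 and O_K = ℤ[√-113].
Since gcd(1361, -452) = 1 the prime 1361 does not ramify.
Compute (-113/1361) via Euler: 1248^((1361-1)/2) mod 1361 = 1360, so (-113/1361) = -1.
d is a non-residue mod p, hence 1361 remains inert in O_K.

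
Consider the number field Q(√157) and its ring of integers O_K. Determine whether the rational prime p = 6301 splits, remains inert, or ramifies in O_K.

inert

157 mod 4 = 1, hence disc K = 157 and O_K = ℤ[(1+√157)/2].
6301 ∤ 157, so 6301 is unramified.
Legendre symbol by Euler's criterion: (157/6301) ≡ 157^3150 ≡ 6300 (mod 6301), i.e. (157/6301) = -1.
(157/6301) = -1, so 6301 is inert.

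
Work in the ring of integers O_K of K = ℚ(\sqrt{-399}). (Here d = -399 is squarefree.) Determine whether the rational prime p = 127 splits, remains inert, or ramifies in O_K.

d = -399 ≡ 1 (mod 4), so O_K = ℤ[(1+√-399)/2] and disc(K) = d = -399.
127 ∤ -399, so 127 is unramified.
Compute (-399/127) via Euler: 109^((127-1)/2) mod 127 = 126, so (-399/127) = -1.
(-399/127) = -1, so 127 is inert.

inert — (127) stays prime in O_K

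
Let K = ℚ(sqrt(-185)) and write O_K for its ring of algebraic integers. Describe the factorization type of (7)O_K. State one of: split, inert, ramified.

Since -185 ≢ 1 mod 4, the ring of integers is ℤ[√-185] with discriminant 4·(-185) = -740.
disc(K) = -740 is not divisible by 7; 7 is unramified.
Euler's criterion: (-185)^3 mod 7 = 1. Thus (-185|7) = 1.
Legendre symbol 1 ⇒ 7 is split.

p splits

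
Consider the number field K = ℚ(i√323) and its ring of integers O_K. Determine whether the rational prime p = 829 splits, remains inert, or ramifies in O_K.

d = -323 ≡ 1 (mod 4), so O_K = ℤ[(1+√-323)/2] and disc(K) = d = -323.
829 ∤ -323, so 829 is unramified.
(-323/829) = 506^414 mod 829 = 828, giving Legendre symbol -1.
d is a non-residue mod p, hence 829 remains inert in O_K.

inert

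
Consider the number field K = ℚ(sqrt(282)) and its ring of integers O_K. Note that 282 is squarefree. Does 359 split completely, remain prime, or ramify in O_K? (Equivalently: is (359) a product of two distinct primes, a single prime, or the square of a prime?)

split — (359) = 𝔭₁𝔭₂ with 𝔭₁ ≠ 𝔭₂

Since 282 ≢ 1 mod 4, the ring of integers is ℤ[√282] with discriminant 4·282 = 1128.
disc(K) = 1128 is not divisible by 359; 359 is unramified.
Legendre symbol by Euler's criterion: (282/359) ≡ 282^179 ≡ 1 (mod 359), i.e. (282/359) = 1.
Legendre symbol 1 ⇒ 359 is split.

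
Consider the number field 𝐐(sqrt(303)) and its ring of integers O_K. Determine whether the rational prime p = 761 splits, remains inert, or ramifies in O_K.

inert — (761) stays prime in O_K

d = 303 ≡ 3 (mod 4), so O_K = ℤ[√303] and disc(K) = 4d = 1212.
Since gcd(761, 1212) = 1 the prime 761 does not ramify.
(303/761) = 303^380 mod 761 = 760, giving Legendre symbol -1.
(303/761) = -1, so 761 is inert.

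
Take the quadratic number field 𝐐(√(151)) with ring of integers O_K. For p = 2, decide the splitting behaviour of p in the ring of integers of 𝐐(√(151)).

ramifies in O_K

d = 151 ≡ 3 (mod 4), so O_K = ℤ[√151] and disc(K) = 4d = 604.
Ramification test: 2 | 604. The prime 2 ramifies in K.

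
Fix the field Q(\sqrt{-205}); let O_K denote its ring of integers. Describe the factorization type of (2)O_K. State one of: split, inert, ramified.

ramified

d = -205 ≡ 3 (mod 4), so O_K = ℤ[√-205] and disc(K) = 4d = -820.
2 divides disc(K) = -820, so 2 ramifies.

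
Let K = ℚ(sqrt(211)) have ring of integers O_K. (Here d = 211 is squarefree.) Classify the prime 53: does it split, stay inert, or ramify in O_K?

211 mod 4 = 3, hence disc K = 4·211 = 844 and O_K = ℤ[√211].
53 ∤ 844, so 53 is unramified.
(211/53) = 52^26 mod 53 = 1, giving Legendre symbol 1.
Legendre symbol 1 ⇒ 53 is split.

split — (53) = 𝔭₁𝔭₂ with 𝔭₁ ≠ 𝔭₂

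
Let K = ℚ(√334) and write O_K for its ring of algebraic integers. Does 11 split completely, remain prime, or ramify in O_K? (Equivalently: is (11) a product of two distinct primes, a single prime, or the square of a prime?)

334 mod 4 = 2, hence disc K = 4·334 = 1336 and O_K = ℤ[√334].
11 ∤ 1336, so 11 is unramified.
(334/11) = 4^5 mod 11 = 1, giving Legendre symbol 1.
d is a quadratic residue mod p, hence 11 splits in O_K.

11 splits in O_K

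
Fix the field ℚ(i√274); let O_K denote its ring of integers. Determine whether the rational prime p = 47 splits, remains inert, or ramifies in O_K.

splits completely

d = -274 ≡ 2 (mod 4), so O_K = ℤ[√-274] and disc(K) = 4d = -1096.
Since gcd(47, -1096) = 1 the prime 47 does not ramify.
Legendre symbol by Euler's criterion: (-274/47) ≡ (-274)^23 ≡ 1 (mod 47), i.e. (-274/47) = 1.
d is a quadratic residue mod p, hence 47 splits in O_K.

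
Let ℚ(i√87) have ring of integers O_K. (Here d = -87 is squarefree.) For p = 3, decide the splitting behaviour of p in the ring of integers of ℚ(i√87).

d = -87 ≡ 1 (mod 4), so O_K = ℤ[(1+√-87)/2] and disc(K) = d = -87.
disc(K) = -87 = 3·(-29), so p = 3 is ramified.

p ramifies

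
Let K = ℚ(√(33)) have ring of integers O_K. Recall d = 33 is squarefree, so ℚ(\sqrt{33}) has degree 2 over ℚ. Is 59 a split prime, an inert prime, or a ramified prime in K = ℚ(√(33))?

d = 33 ≡ 1 (mod 4), so O_K = ℤ[(1+√33)/2] and disc(K) = d = 33.
Since gcd(59, 33) = 1 the prime 59 does not ramify.
Euler's criterion: 33^29 mod 59 = 58. Thus (33|59) = -1.
(33/59) = -1, so 59 is inert.

inert — (59) stays prime in O_K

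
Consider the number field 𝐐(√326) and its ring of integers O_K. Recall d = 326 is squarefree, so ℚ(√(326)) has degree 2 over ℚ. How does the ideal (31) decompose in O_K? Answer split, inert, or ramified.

31 splits in O_K

326 mod 4 = 2, hence disc K = 4·326 = 1304 and O_K = ℤ[√326].
31 ∤ 1304, so 31 is unramified.
Legendre symbol by Euler's criterion: (326/31) ≡ 326^15 ≡ 1 (mod 31), i.e. (326/31) = 1.
d is a quadratic residue mod p, hence 31 splits in O_K.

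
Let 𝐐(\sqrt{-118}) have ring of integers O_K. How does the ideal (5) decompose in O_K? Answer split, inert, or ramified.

Since -118 ≢ 1 mod 4, the ring of integers is ℤ[√-118] with discriminant 4·(-118) = -472.
disc(K) = -472 is not divisible by 5; 5 is unramified.
Compute (-118/5) via Euler: 2^((5-1)/2) mod 5 = 4, so (-118/5) = -1.
Legendre symbol -1 ⇒ 5 is inert.

inert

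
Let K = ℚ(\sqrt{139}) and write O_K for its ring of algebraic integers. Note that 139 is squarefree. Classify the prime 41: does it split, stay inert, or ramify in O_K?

split

d = 139 ≡ 3 (mod 4), so O_K = ℤ[√139] and disc(K) = 4d = 556.
Since gcd(41, 556) = 1 the prime 41 does not ramify.
(139/41) = 16^20 mod 41 = 1, giving Legendre symbol 1.
d is a quadratic residue mod p, hence 41 splits in O_K.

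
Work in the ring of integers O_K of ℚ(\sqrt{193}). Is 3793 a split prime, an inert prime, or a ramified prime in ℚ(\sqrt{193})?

193 mod 4 = 1, hence disc K = 193 and O_K = ℤ[(1+√193)/2].
disc(K) = 193 is not divisible by 3793; 3793 is unramified.
Compute (193/3793) via Euler: 193^((3793-1)/2) mod 3793 = 1, so (193/3793) = 1.
d is a quadratic residue mod p, hence 3793 splits in O_K.

split — (3793) = 𝔭₁𝔭₂ with 𝔭₁ ≠ 𝔭₂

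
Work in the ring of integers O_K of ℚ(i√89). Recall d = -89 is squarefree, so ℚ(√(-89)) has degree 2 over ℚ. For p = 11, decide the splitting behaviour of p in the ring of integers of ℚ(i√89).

inert — (11) stays prime in O_K

d = -89 ≡ 3 (mod 4), so O_K = ℤ[√-89] and disc(K) = 4d = -356.
disc(K) = -356 is not divisible by 11; 11 is unramified.
Legendre symbol by Euler's criterion: (-89/11) ≡ (-89)^5 ≡ 10 (mod 11), i.e. (-89/11) = -1.
d is a non-residue mod p, hence 11 remains inert in O_K.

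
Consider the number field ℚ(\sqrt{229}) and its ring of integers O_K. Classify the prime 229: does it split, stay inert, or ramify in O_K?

Since 229 ≡ 1 mod 4, the ring of integers is ℤ[(1+√229)/2] with discriminant 229.
229 divides disc(K) = 229, so 229 ramifies.

ramified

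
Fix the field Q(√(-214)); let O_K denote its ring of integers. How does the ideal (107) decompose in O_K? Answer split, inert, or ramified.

p ramifies

-214 mod 4 = 2, hence disc K = 4·(-214) = -856 and O_K = ℤ[√-214].
Ramification test: 107 | -856. The prime 107 ramifies in K.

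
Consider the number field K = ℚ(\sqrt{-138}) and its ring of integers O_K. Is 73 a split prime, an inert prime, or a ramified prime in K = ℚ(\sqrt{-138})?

split

Since -138 ≢ 1 mod 4, the ring of integers is ℤ[√-138] with discriminant 4·(-138) = -552.
disc(K) = -552 is not divisible by 73; 73 is unramified.
Legendre symbol by Euler's criterion: (-138/73) ≡ (-138)^36 ≡ 1 (mod 73), i.e. (-138/73) = 1.
d is a quadratic residue mod p, hence 73 splits in O_K.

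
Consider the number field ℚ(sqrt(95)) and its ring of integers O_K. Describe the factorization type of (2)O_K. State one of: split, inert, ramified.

95 mod 4 = 3, hence disc K = 4·95 = 380 and O_K = ℤ[√95].
Ramification test: 2 | 380. The prime 2 ramifies in K.

ramified — (2) = 𝔭²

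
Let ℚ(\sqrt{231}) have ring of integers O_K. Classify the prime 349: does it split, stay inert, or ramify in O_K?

Since 231 ≢ 1 mod 4, the ring of integers is ℤ[√231] with discriminant 4·231 = 924.
349 ∤ 924, so 349 is unramified.
Legendre symbol by Euler's criterion: (231/349) ≡ 231^174 ≡ 1 (mod 349), i.e. (231/349) = 1.
(231/349) = 1, so 349 splits.

349 splits in O_K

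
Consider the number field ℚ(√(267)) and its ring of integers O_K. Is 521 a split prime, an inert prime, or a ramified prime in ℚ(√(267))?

d = 267 ≡ 3 (mod 4), so O_K = ℤ[√267] and disc(K) = 4d = 1068.
Since gcd(521, 1068) = 1 the prime 521 does not ramify.
Compute (267/521) via Euler: 267^((521-1)/2) mod 521 = 1, so (267/521) = 1.
Legendre symbol 1 ⇒ 521 is split.

split — (521) = 𝔭₁𝔭₂ with 𝔭₁ ≠ 𝔭₂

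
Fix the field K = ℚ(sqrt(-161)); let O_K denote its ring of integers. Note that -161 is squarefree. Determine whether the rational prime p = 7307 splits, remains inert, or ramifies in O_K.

splits completely

d = -161 ≡ 3 (mod 4), so O_K = ℤ[√-161] and disc(K) = 4d = -644.
disc(K) = -644 is not divisible by 7307; 7307 is unramified.
Legendre symbol by Euler's criterion: (-161/7307) ≡ (-161)^3653 ≡ 1 (mod 7307), i.e. (-161/7307) = 1.
Legendre symbol 1 ⇒ 7307 is split.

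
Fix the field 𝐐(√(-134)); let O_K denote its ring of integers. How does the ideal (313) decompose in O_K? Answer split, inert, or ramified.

Since -134 ≢ 1 mod 4, the ring of integers is ℤ[√-134] with discriminant 4·(-134) = -536.
313 ∤ -536, so 313 is unramified.
Euler's criterion: (-134)^156 mod 313 = 312. Thus (-134|313) = -1.
(-134/313) = -1, so 313 is inert.

remains prime (inert)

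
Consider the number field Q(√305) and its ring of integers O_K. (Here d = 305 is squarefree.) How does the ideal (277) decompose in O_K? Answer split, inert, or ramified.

305 mod 4 = 1, hence disc K = 305 and O_K = ℤ[(1+√305)/2].
277 ∤ 305, so 277 is unramified.
(305/277) = 28^138 mod 277 = 1, giving Legendre symbol 1.
Legendre symbol 1 ⇒ 277 is split.

277 splits in O_K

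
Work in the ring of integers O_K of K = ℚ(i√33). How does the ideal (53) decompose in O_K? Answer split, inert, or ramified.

inert

Since -33 ≢ 1 mod 4, the ring of integers is ℤ[√-33] with discriminant 4·(-33) = -132.
disc(K) = -132 is not divisible by 53; 53 is unramified.
Euler's criterion: (-33)^26 mod 53 = 52. Thus (-33|53) = -1.
(-33/53) = -1, so 53 is inert.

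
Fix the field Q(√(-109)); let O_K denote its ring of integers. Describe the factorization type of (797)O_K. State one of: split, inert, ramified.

-109 mod 4 = 3, hence disc K = 4·(-109) = -436 and O_K = ℤ[√-109].
Since gcd(797, -436) = 1 the prime 797 does not ramify.
Compute (-109/797) via Euler: 688^((797-1)/2) mod 797 = 1, so (-109/797) = 1.
Legendre symbol 1 ⇒ 797 is split.

splits completely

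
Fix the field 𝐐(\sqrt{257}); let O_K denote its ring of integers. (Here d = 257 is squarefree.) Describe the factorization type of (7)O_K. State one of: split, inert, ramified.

remains prime (inert)

Since 257 ≡ 1 mod 4, the ring of integers is ℤ[(1+√257)/2] with discriminant 257.
disc(K) = 257 is not divisible by 7; 7 is unramified.
Compute (257/7) via Euler: 5^((7-1)/2) mod 7 = 6, so (257/7) = -1.
d is a non-residue mod p, hence 7 remains inert in O_K.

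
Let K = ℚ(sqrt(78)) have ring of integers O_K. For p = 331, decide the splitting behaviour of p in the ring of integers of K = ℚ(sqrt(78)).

Since 78 ≢ 1 mod 4, the ring of integers is ℤ[√78] with discriminant 4·78 = 312.
Since gcd(331, 312) = 1 the prime 331 does not ramify.
Euler's criterion: 78^165 mod 331 = 330. Thus (78|331) = -1.
(78/331) = -1, so 331 is inert.

inert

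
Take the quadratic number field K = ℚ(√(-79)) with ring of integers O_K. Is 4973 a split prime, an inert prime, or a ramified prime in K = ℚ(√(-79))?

Since -79 ≡ 1 mod 4, the ring of integers is ℤ[(1+√-79)/2] with discriminant -79.
disc(K) = -79 is not divisible by 4973; 4973 is unramified.
Euler's criterion: (-79)^2486 mod 4973 = 4972. Thus (-79|4973) = -1.
d is a non-residue mod p, hence 4973 remains inert in O_K.

inert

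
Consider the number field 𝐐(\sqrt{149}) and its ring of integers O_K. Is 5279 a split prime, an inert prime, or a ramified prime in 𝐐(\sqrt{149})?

5279 splits in O_K

149 mod 4 = 1, hence disc K = 149 and O_K = ℤ[(1+√149)/2].
Since gcd(5279, 149) = 1 the prime 5279 does not ramify.
Legendre symbol by Euler's criterion: (149/5279) ≡ 149^2639 ≡ 1 (mod 5279), i.e. (149/5279) = 1.
Legendre symbol 1 ⇒ 5279 is split.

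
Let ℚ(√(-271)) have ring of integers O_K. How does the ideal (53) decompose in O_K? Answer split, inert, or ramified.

-271 mod 4 = 1, hence disc K = -271 and O_K = ℤ[(1+√-271)/2].
Since gcd(53, -271) = 1 the prime 53 does not ramify.
(-271/53) = 47^26 mod 53 = 1, giving Legendre symbol 1.
d is a quadratic residue mod p, hence 53 splits in O_K.

53 splits in O_K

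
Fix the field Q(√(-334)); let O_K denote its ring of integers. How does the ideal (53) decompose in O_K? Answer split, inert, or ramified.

Since -334 ≢ 1 mod 4, the ring of integers is ℤ[√-334] with discriminant 4·(-334) = -1336.
53 ∤ -1336, so 53 is unramified.
Euler's criterion: (-334)^26 mod 53 = 1. Thus (-334|53) = 1.
d is a quadratic residue mod p, hence 53 splits in O_K.

split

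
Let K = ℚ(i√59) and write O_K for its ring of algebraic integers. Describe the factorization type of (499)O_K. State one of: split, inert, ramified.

split

d = -59 ≡ 1 (mod 4), so O_K = ℤ[(1+√-59)/2] and disc(K) = d = -59.
499 ∤ -59, so 499 is unramified.
Euler's criterion: (-59)^249 mod 499 = 1. Thus (-59|499) = 1.
d is a quadratic residue mod p, hence 499 splits in O_K.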